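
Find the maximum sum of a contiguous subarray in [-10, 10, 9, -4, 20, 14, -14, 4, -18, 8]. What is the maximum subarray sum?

Using Kadane's algorithm on [-10, 10, 9, -4, 20, 14, -14, 4, -18, 8]:

Scanning through the array:
Position 1 (value 10): max_ending_here = 10, max_so_far = 10
Position 2 (value 9): max_ending_here = 19, max_so_far = 19
Position 3 (value -4): max_ending_here = 15, max_so_far = 19
Position 4 (value 20): max_ending_here = 35, max_so_far = 35
Position 5 (value 14): max_ending_here = 49, max_so_far = 49
Position 6 (value -14): max_ending_here = 35, max_so_far = 49
Position 7 (value 4): max_ending_here = 39, max_so_far = 49
Position 8 (value -18): max_ending_here = 21, max_so_far = 49
Position 9 (value 8): max_ending_here = 29, max_so_far = 49

Maximum subarray: [10, 9, -4, 20, 14]
Maximum sum: 49

The maximum subarray is [10, 9, -4, 20, 14] with sum 49. This subarray runs from index 1 to index 5.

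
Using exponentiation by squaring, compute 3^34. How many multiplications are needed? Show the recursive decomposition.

Computing 3^34 by squaring (build up from 3^1; each line after the first costs one multiplication):

3^1 = 3
3^2 = (3^1)^2 = 3^2 = 9
3^4 = (3^2)^2 = 9^2 = 81
3^8 = (3^4)^2 = 81^2 = 6561
3^16 = (3^8)^2 = 6561^2 = 43046721
3^17 = 3 * 3^16 = 3 * 43046721 = 129140163
3^34 = (3^17)^2 = 129140163^2 = 16677181699666569

Result: 16677181699666569
Multiplications needed: 6 (6 lines after 3^1)

3^34 = 16677181699666569. Using exponentiation by squaring, this requires 6 multiplications. The key idea: if the exponent is even, square the half-power; if odd, multiply by the base once.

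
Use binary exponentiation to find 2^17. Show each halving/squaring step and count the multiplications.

Computing 2^17 by squaring (build up from 2^1; each line after the first costs one multiplication):

2^1 = 2
2^2 = (2^1)^2 = 2^2 = 4
2^4 = (2^2)^2 = 4^2 = 16
2^8 = (2^4)^2 = 16^2 = 256
2^16 = (2^8)^2 = 256^2 = 65536
2^17 = 2 * 2^16 = 2 * 65536 = 131072

Result: 131072
Multiplications needed: 5 (5 lines after 2^1)

2^17 = 131072. Using exponentiation by squaring, this requires 5 multiplications. The key idea: if the exponent is even, square the half-power; if odd, multiply by the base once.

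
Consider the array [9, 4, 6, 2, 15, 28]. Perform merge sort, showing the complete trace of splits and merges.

Merge sort trace:

Split: [9, 4, 6, 2, 15, 28] -> [9, 4, 6] and [2, 15, 28]
  Split: [9, 4, 6] -> [9] and [4, 6]
    Split: [4, 6] -> [4] and [6]
    Merge: [4] + [6] -> [4, 6]
  Merge: [9] + [4, 6] -> [4, 6, 9]
  Split: [2, 15, 28] -> [2] and [15, 28]
    Split: [15, 28] -> [15] and [28]
    Merge: [15] + [28] -> [15, 28]
  Merge: [2] + [15, 28] -> [2, 15, 28]
Merge: [4, 6, 9] + [2, 15, 28] -> [2, 4, 6, 9, 15, 28]

Final sorted array: [2, 4, 6, 9, 15, 28]

The merge sort proceeds by recursively splitting the array and merging sorted halves.
After all merges, the sorted array is [2, 4, 6, 9, 15, 28].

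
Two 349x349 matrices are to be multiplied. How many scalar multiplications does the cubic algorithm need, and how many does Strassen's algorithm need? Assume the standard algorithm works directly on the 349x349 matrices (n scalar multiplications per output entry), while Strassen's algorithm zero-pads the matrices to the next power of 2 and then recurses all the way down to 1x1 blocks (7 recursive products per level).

Matrix multiplication for 349x349 matrices:

Strassen's algorithm requires power-of-2 dimensions. Pad 349x349 to 512x512 (next power of 2).

Standard algorithm: 349^3 = 42508549 multiplications
Strassen's algorithm: 7^(log2(512)) = 7^9 = 40353607 multiplications
Savings: 42508549 - 40353607 = 2154942 multiplications

Standard: 42508549 multiplications (349^3). Strassen: 40353607 multiplications (7^9, after padding to 512x512). Strassen reduces 8 recursive multiplications to 7 at each level.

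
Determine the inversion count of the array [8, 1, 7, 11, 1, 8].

Finding inversions in [8, 1, 7, 11, 1, 8]:

(0, 1): arr[0]=8 > arr[1]=1
(0, 2): arr[0]=8 > arr[2]=7
(0, 4): arr[0]=8 > arr[4]=1
(2, 4): arr[2]=7 > arr[4]=1
(3, 4): arr[3]=11 > arr[4]=1
(3, 5): arr[3]=11 > arr[5]=8

Total inversions: 6

The array has 6 inversion(s): (0,1), (0,2), (0,4), (2,4), (3,4), (3,5). Each pair (i,j) satisfies i < j and arr[i] > arr[j].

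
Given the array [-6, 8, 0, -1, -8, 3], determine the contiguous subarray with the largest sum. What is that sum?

Using Kadane's algorithm on [-6, 8, 0, -1, -8, 3]:

Scanning through the array:
Position 1 (value 8): max_ending_here = 8, max_so_far = 8
Position 2 (value 0): max_ending_here = 8, max_so_far = 8
Position 3 (value -1): max_ending_here = 7, max_so_far = 8
Position 4 (value -8): max_ending_here = -1, max_so_far = 8
Position 5 (value 3): max_ending_here = 3, max_so_far = 8

Maximum subarray: [8]
Maximum sum: 8

The maximum subarray is [8] with sum 8. This subarray runs from index 1 to index 1.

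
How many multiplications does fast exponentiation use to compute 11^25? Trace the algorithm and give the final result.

Computing 11^25 by squaring (build up from 11^1; each line after the first costs one multiplication):

11^1 = 11
11^2 = (11^1)^2 = 11^2 = 121
11^3 = 11 * 11^2 = 11 * 121 = 1331
11^6 = (11^3)^2 = 1331^2 = 1771561
11^12 = (11^6)^2 = 1771561^2 = 3138428376721
11^24 = (11^12)^2 = 3138428376721^2 = 9849732675807611094711841
11^25 = 11 * 11^24 = 11 * 9849732675807611094711841 = 108347059433883722041830251

Result: 108347059433883722041830251
Multiplications needed: 6 (6 lines after 11^1)

11^25 = 108347059433883722041830251. Using exponentiation by squaring, this requires 6 multiplications. The key idea: if the exponent is even, square the half-power; if odd, multiply by the base once.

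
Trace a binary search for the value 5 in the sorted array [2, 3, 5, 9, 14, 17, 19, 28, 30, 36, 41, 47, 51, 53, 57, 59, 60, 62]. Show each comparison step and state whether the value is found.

Binary search for 5 in [2, 3, 5, 9, 14, 17, 19, 28, 30, 36, 41, 47, 51, 53, 57, 59, 60, 62]:

lo=0, hi=17, mid=8, arr[mid]=30 -> 30 > 5, search left half
lo=0, hi=7, mid=3, arr[mid]=9 -> 9 > 5, search left half
lo=0, hi=2, mid=1, arr[mid]=3 -> 3 < 5, search right half
lo=2, hi=2, mid=2, arr[mid]=5 -> Found target at index 2!

Binary search finds 5 at index 2 after 4 comparisons. The search repeatedly halves the search space by comparing with the middle element.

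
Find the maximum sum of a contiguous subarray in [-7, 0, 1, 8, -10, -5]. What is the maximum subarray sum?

Using Kadane's algorithm on [-7, 0, 1, 8, -10, -5]:

Scanning through the array:
Position 1 (value 0): max_ending_here = 0, max_so_far = 0
Position 2 (value 1): max_ending_here = 1, max_so_far = 1
Position 3 (value 8): max_ending_here = 9, max_so_far = 9
Position 4 (value -10): max_ending_here = -1, max_so_far = 9
Position 5 (value -5): max_ending_here = -5, max_so_far = 9

Maximum subarray: [0, 1, 8]
Maximum sum: 9

The maximum subarray is [0, 1, 8] with sum 9. This subarray runs from index 1 to index 3.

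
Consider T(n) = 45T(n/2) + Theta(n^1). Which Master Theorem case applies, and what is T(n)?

Master Theorem for T(n) = 45T(n/2) + O(n^1):

a = 45, b = 2, c = 1
log_b(a) = log_2(45) = 5.4919

Case 1: c = 1 < log_2(45) = 5.4919
T(n) = O(n^(log_2 45))

For T(n) = 45T(n/2) + O(n^1): log_2(45) = 5.4919. This is Case 1 of the Master Theorem (c < log_b(a), work dominated by leaves), giving O(n^(log_2 45)).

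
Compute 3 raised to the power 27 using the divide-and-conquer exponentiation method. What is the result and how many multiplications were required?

Computing 3^27 by squaring (build up from 3^1; each line after the first costs one multiplication):

3^1 = 3
3^2 = (3^1)^2 = 3^2 = 9
3^3 = 3 * 3^2 = 3 * 9 = 27
3^6 = (3^3)^2 = 27^2 = 729
3^12 = (3^6)^2 = 729^2 = 531441
3^13 = 3 * 3^12 = 3 * 531441 = 1594323
3^26 = (3^13)^2 = 1594323^2 = 2541865828329
3^27 = 3 * 3^26 = 3 * 2541865828329 = 7625597484987

Result: 7625597484987
Multiplications needed: 7 (7 lines after 3^1)

3^27 = 7625597484987. Using exponentiation by squaring, this requires 7 multiplications. The key idea: if the exponent is even, square the half-power; if odd, multiply by the base once.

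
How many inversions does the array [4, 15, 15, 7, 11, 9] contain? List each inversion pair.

Finding inversions in [4, 15, 15, 7, 11, 9]:

(1, 3): arr[1]=15 > arr[3]=7
(1, 4): arr[1]=15 > arr[4]=11
(1, 5): arr[1]=15 > arr[5]=9
(2, 3): arr[2]=15 > arr[3]=7
(2, 4): arr[2]=15 > arr[4]=11
(2, 5): arr[2]=15 > arr[5]=9
(4, 5): arr[4]=11 > arr[5]=9

Total inversions: 7

The array has 7 inversion(s): (1,3), (1,4), (1,5), (2,3), (2,4), (2,5), (4,5). Each pair (i,j) satisfies i < j and arr[i] > arr[j].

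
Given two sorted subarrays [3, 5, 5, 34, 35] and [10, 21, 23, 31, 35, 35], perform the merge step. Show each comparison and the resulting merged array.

Merging process:

Compare 3 vs 10: take 3 from left. Merged: [3]
Compare 5 vs 10: take 5 from left. Merged: [3, 5]
Compare 5 vs 10: take 5 from left. Merged: [3, 5, 5]
Compare 34 vs 10: take 10 from right. Merged: [3, 5, 5, 10]
Compare 34 vs 21: take 21 from right. Merged: [3, 5, 5, 10, 21]
Compare 34 vs 23: take 23 from right. Merged: [3, 5, 5, 10, 21, 23]
Compare 34 vs 31: take 31 from right. Merged: [3, 5, 5, 10, 21, 23, 31]
Compare 34 vs 35: take 34 from left. Merged: [3, 5, 5, 10, 21, 23, 31, 34]
Compare 35 vs 35: take 35 from left. Merged: [3, 5, 5, 10, 21, 23, 31, 34, 35]
Append remaining from right: [35, 35]. Merged: [3, 5, 5, 10, 21, 23, 31, 34, 35, 35, 35]

Final merged array: [3, 5, 5, 10, 21, 23, 31, 34, 35, 35, 35]
Total comparisons: 9

The merged array is [3, 5, 5, 10, 21, 23, 31, 34, 35, 35, 35], requiring 9 comparisons. The merge step runs in O(n) time where n is the total number of elements.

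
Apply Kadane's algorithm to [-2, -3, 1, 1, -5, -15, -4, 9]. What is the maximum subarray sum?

Using Kadane's algorithm on [-2, -3, 1, 1, -5, -15, -4, 9]:

Scanning through the array:
Position 1 (value -3): max_ending_here = -3, max_so_far = -2
Position 2 (value 1): max_ending_here = 1, max_so_far = 1
Position 3 (value 1): max_ending_here = 2, max_so_far = 2
Position 4 (value -5): max_ending_here = -3, max_so_far = 2
Position 5 (value -15): max_ending_here = -15, max_so_far = 2
Position 6 (value -4): max_ending_here = -4, max_so_far = 2
Position 7 (value 9): max_ending_here = 9, max_so_far = 9

Maximum subarray: [9]
Maximum sum: 9

The maximum subarray is [9] with sum 9. This subarray runs from index 7 to index 7.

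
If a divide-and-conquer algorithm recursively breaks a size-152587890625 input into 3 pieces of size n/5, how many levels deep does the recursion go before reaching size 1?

For divide and conquer with division factor 5:

Problem sizes at each level:
Level 0: 152587890625
Level 1: 30517578125
Level 2: 6103515625
Level 3: 1220703125
Level 4: 244140625
Level 5: 48828125
Level 6: 9765625
Level 7: 1953125
Level 8: 390625
Level 9: 78125
Level 10: 15625
Level 11: 3125
Level 12: 625
Level 13: 125
Level 14: 25
Level 15: 5
Level 16: 1

The root is level 0 and the size-1 base case is level 16 (the tree spans levels 0 through 16, i.e. 17 levels counting the root), so the depth is the number of divisions: log_5(152587890625) = 16

The recursion tree depth is log_5(152587890625) = 16. At each level, the problem size is divided by 5, so it takes 16 divisions to reduce to a base case of size 1. The algorithm makes 3 recursive calls at each level.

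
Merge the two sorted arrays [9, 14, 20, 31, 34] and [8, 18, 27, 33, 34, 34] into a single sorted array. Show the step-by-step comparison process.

Merging process:

Compare 9 vs 8: take 8 from right. Merged: [8]
Compare 9 vs 18: take 9 from left. Merged: [8, 9]
Compare 14 vs 18: take 14 from left. Merged: [8, 9, 14]
Compare 20 vs 18: take 18 from right. Merged: [8, 9, 14, 18]
Compare 20 vs 27: take 20 from left. Merged: [8, 9, 14, 18, 20]
Compare 31 vs 27: take 27 from right. Merged: [8, 9, 14, 18, 20, 27]
Compare 31 vs 33: take 31 from left. Merged: [8, 9, 14, 18, 20, 27, 31]
Compare 34 vs 33: take 33 from right. Merged: [8, 9, 14, 18, 20, 27, 31, 33]
Compare 34 vs 34: take 34 from left. Merged: [8, 9, 14, 18, 20, 27, 31, 33, 34]
Append remaining from right: [34, 34]. Merged: [8, 9, 14, 18, 20, 27, 31, 33, 34, 34, 34]

Final merged array: [8, 9, 14, 18, 20, 27, 31, 33, 34, 34, 34]
Total comparisons: 9

The merged array is [8, 9, 14, 18, 20, 27, 31, 33, 34, 34, 34], requiring 9 comparisons. The merge step runs in O(n) time where n is the total number of elements.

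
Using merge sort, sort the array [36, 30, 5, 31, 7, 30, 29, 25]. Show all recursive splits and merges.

Merge sort trace:

Split: [36, 30, 5, 31, 7, 30, 29, 25] -> [36, 30, 5, 31] and [7, 30, 29, 25]
  Split: [36, 30, 5, 31] -> [36, 30] and [5, 31]
    Split: [36, 30] -> [36] and [30]
    Merge: [36] + [30] -> [30, 36]
    Split: [5, 31] -> [5] and [31]
    Merge: [5] + [31] -> [5, 31]
  Merge: [30, 36] + [5, 31] -> [5, 30, 31, 36]
  Split: [7, 30, 29, 25] -> [7, 30] and [29, 25]
    Split: [7, 30] -> [7] and [30]
    Merge: [7] + [30] -> [7, 30]
    Split: [29, 25] -> [29] and [25]
    Merge: [29] + [25] -> [25, 29]
  Merge: [7, 30] + [25, 29] -> [7, 25, 29, 30]
Merge: [5, 30, 31, 36] + [7, 25, 29, 30] -> [5, 7, 25, 29, 30, 30, 31, 36]

Final sorted array: [5, 7, 25, 29, 30, 30, 31, 36]

The merge sort proceeds by recursively splitting the array and merging sorted halves.
After all merges, the sorted array is [5, 7, 25, 29, 30, 30, 31, 36].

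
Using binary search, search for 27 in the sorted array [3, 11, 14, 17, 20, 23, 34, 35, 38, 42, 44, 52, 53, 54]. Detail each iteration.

Binary search for 27 in [3, 11, 14, 17, 20, 23, 34, 35, 38, 42, 44, 52, 53, 54]:

lo=0, hi=13, mid=6, arr[mid]=34 -> 34 > 27, search left half
lo=0, hi=5, mid=2, arr[mid]=14 -> 14 < 27, search right half
lo=3, hi=5, mid=4, arr[mid]=20 -> 20 < 27, search right half
lo=5, hi=5, mid=5, arr[mid]=23 -> 23 < 27, search right half
lo=6 > hi=5, target 27 not found

Binary search determines that 27 is not in the array after 4 comparisons. The search space was exhausted without finding the target.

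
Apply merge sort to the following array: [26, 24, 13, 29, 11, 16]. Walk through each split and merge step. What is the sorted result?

Merge sort trace:

Split: [26, 24, 13, 29, 11, 16] -> [26, 24, 13] and [29, 11, 16]
  Split: [26, 24, 13] -> [26] and [24, 13]
    Split: [24, 13] -> [24] and [13]
    Merge: [24] + [13] -> [13, 24]
  Merge: [26] + [13, 24] -> [13, 24, 26]
  Split: [29, 11, 16] -> [29] and [11, 16]
    Split: [11, 16] -> [11] and [16]
    Merge: [11] + [16] -> [11, 16]
  Merge: [29] + [11, 16] -> [11, 16, 29]
Merge: [13, 24, 26] + [11, 16, 29] -> [11, 13, 16, 24, 26, 29]

Final sorted array: [11, 13, 16, 24, 26, 29]

The merge sort proceeds by recursively splitting the array and merging sorted halves.
After all merges, the sorted array is [11, 13, 16, 24, 26, 29].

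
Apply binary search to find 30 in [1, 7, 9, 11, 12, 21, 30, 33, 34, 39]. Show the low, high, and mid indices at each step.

Binary search for 30 in [1, 7, 9, 11, 12, 21, 30, 33, 34, 39]:

lo=0, hi=9, mid=4, arr[mid]=12 -> 12 < 30, search right half
lo=5, hi=9, mid=7, arr[mid]=33 -> 33 > 30, search left half
lo=5, hi=6, mid=5, arr[mid]=21 -> 21 < 30, search right half
lo=6, hi=6, mid=6, arr[mid]=30 -> Found target at index 6!

Binary search finds 30 at index 6 after 4 comparisons. The search repeatedly halves the search space by comparing with the middle element.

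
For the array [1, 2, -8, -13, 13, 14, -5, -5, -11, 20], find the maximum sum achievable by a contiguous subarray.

Using Kadane's algorithm on [1, 2, -8, -13, 13, 14, -5, -5, -11, 20]:

Scanning through the array:
Position 1 (value 2): max_ending_here = 3, max_so_far = 3
Position 2 (value -8): max_ending_here = -5, max_so_far = 3
Position 3 (value -13): max_ending_here = -13, max_so_far = 3
Position 4 (value 13): max_ending_here = 13, max_so_far = 13
Position 5 (value 14): max_ending_here = 27, max_so_far = 27
Position 6 (value -5): max_ending_here = 22, max_so_far = 27
Position 7 (value -5): max_ending_here = 17, max_so_far = 27
Position 8 (value -11): max_ending_here = 6, max_so_far = 27
Position 9 (value 20): max_ending_here = 26, max_so_far = 27

Maximum subarray: [13, 14]
Maximum sum: 27

The maximum subarray is [13, 14] with sum 27. This subarray runs from index 4 to index 5.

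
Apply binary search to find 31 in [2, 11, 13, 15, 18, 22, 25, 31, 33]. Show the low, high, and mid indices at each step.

Binary search for 31 in [2, 11, 13, 15, 18, 22, 25, 31, 33]:

lo=0, hi=8, mid=4, arr[mid]=18 -> 18 < 31, search right half
lo=5, hi=8, mid=6, arr[mid]=25 -> 25 < 31, search right half
lo=7, hi=8, mid=7, arr[mid]=31 -> Found target at index 7!

Binary search finds 31 at index 7 after 3 comparisons. The search repeatedly halves the search space by comparing with the middle element.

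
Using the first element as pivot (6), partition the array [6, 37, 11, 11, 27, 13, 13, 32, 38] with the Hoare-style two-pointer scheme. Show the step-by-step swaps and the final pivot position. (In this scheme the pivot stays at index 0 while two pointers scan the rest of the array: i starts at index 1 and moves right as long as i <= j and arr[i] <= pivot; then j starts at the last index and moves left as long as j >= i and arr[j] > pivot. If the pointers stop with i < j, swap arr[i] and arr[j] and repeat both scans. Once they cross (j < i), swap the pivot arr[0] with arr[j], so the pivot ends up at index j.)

Hoare-style two-pointer partition with pivot = 6:

Initial array: [6, 37, 11, 11, 27, 13, 13, 32, 38]

Pointers start at i = 1, j = 8.
i ends at 1, j ends at 0: the pointers have crossed (j < i), so scanning stops.

j = 0, so swapping arr[0] with arr[j] leaves the pivot at position 0: [6, 37, 11, 11, 27, 13, 13, 32, 38]
Pivot position: 0

After partitioning with pivot 6, the array becomes [6, 37, 11, 11, 27, 13, 13, 32, 38]. The pivot is placed at index 0. All elements to the left of the pivot are <= 6, and all elements to the right are > 6.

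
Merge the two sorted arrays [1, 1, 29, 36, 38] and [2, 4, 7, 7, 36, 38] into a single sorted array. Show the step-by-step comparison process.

Merging process:

Compare 1 vs 2: take 1 from left. Merged: [1]
Compare 1 vs 2: take 1 from left. Merged: [1, 1]
Compare 29 vs 2: take 2 from right. Merged: [1, 1, 2]
Compare 29 vs 4: take 4 from right. Merged: [1, 1, 2, 4]
Compare 29 vs 7: take 7 from right. Merged: [1, 1, 2, 4, 7]
Compare 29 vs 7: take 7 from right. Merged: [1, 1, 2, 4, 7, 7]
Compare 29 vs 36: take 29 from left. Merged: [1, 1, 2, 4, 7, 7, 29]
Compare 36 vs 36: take 36 from left. Merged: [1, 1, 2, 4, 7, 7, 29, 36]
Compare 38 vs 36: take 36 from right. Merged: [1, 1, 2, 4, 7, 7, 29, 36, 36]
Compare 38 vs 38: take 38 from left. Merged: [1, 1, 2, 4, 7, 7, 29, 36, 36, 38]
Append remaining from right: [38]. Merged: [1, 1, 2, 4, 7, 7, 29, 36, 36, 38, 38]

Final merged array: [1, 1, 2, 4, 7, 7, 29, 36, 36, 38, 38]
Total comparisons: 10

The merged array is [1, 1, 2, 4, 7, 7, 29, 36, 36, 38, 38], requiring 10 comparisons. The merge step runs in O(n) time where n is the total number of elements.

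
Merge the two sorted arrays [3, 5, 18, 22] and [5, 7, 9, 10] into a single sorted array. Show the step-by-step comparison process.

Merging process:

Compare 3 vs 5: take 3 from left. Merged: [3]
Compare 5 vs 5: take 5 from left. Merged: [3, 5]
Compare 18 vs 5: take 5 from right. Merged: [3, 5, 5]
Compare 18 vs 7: take 7 from right. Merged: [3, 5, 5, 7]
Compare 18 vs 9: take 9 from right. Merged: [3, 5, 5, 7, 9]
Compare 18 vs 10: take 10 from right. Merged: [3, 5, 5, 7, 9, 10]
Append remaining from left: [18, 22]. Merged: [3, 5, 5, 7, 9, 10, 18, 22]

Final merged array: [3, 5, 5, 7, 9, 10, 18, 22]
Total comparisons: 6

The merged array is [3, 5, 5, 7, 9, 10, 18, 22], requiring 6 comparisons. The merge step runs in O(n) time where n is the total number of elements.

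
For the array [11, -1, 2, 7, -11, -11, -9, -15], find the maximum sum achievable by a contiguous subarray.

Using Kadane's algorithm on [11, -1, 2, 7, -11, -11, -9, -15]:

Scanning through the array:
Position 1 (value -1): max_ending_here = 10, max_so_far = 11
Position 2 (value 2): max_ending_here = 12, max_so_far = 12
Position 3 (value 7): max_ending_here = 19, max_so_far = 19
Position 4 (value -11): max_ending_here = 8, max_so_far = 19
Position 5 (value -11): max_ending_here = -3, max_so_far = 19
Position 6 (value -9): max_ending_here = -9, max_so_far = 19
Position 7 (value -15): max_ending_here = -15, max_so_far = 19

Maximum subarray: [11, -1, 2, 7]
Maximum sum: 19

The maximum subarray is [11, -1, 2, 7] with sum 19. This subarray runs from index 0 to index 3.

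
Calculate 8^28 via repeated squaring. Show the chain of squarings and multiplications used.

Computing 8^28 by squaring (build up from 8^1; each line after the first costs one multiplication):

8^1 = 8
8^2 = (8^1)^2 = 8^2 = 64
8^3 = 8 * 8^2 = 8 * 64 = 512
8^6 = (8^3)^2 = 512^2 = 262144
8^7 = 8 * 8^6 = 8 * 262144 = 2097152
8^14 = (8^7)^2 = 2097152^2 = 4398046511104
8^28 = (8^14)^2 = 4398046511104^2 = 19342813113834066795298816

Result: 19342813113834066795298816
Multiplications needed: 6 (6 lines after 8^1)

8^28 = 19342813113834066795298816. Using exponentiation by squaring, this requires 6 multiplications. The key idea: if the exponent is even, square the half-power; if odd, multiply by the base once.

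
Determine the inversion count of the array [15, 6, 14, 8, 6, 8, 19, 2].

Finding inversions in [15, 6, 14, 8, 6, 8, 19, 2]:

(0, 1): arr[0]=15 > arr[1]=6
(0, 2): arr[0]=15 > arr[2]=14
(0, 3): arr[0]=15 > arr[3]=8
(0, 4): arr[0]=15 > arr[4]=6
(0, 5): arr[0]=15 > arr[5]=8
(0, 7): arr[0]=15 > arr[7]=2
(1, 7): arr[1]=6 > arr[7]=2
(2, 3): arr[2]=14 > arr[3]=8
(2, 4): arr[2]=14 > arr[4]=6
(2, 5): arr[2]=14 > arr[5]=8
(2, 7): arr[2]=14 > arr[7]=2
(3, 4): arr[3]=8 > arr[4]=6
(3, 7): arr[3]=8 > arr[7]=2
(4, 7): arr[4]=6 > arr[7]=2
(5, 7): arr[5]=8 > arr[7]=2
(6, 7): arr[6]=19 > arr[7]=2

Total inversions: 16

The array has 16 inversion(s): (0,1), (0,2), (0,3), (0,4), (0,5), (0,7), (1,7), (2,3), (2,4), (2,5), (2,7), (3,4), (3,7), (4,7), (5,7), (6,7). Each pair (i,j) satisfies i < j and arr[i] > arr[j].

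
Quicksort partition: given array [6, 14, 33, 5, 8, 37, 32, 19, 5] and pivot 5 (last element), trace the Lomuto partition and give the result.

Lomuto partition with pivot = 5:

Initial array: [6, 14, 33, 5, 8, 37, 32, 19, 5]

arr[0]=6 > 5: no swap
arr[1]=14 > 5: no swap
arr[2]=33 > 5: no swap
arr[3]=5 <= 5: swap with position 0, array becomes [5, 14, 33, 6, 8, 37, 32, 19, 5]
arr[4]=8 > 5: no swap
arr[5]=37 > 5: no swap
arr[6]=32 > 5: no swap
arr[7]=19 > 5: no swap

Place pivot at position 1: [5, 5, 33, 6, 8, 37, 32, 19, 14]
Pivot position: 1

After partitioning with pivot 5, the array becomes [5, 5, 33, 6, 8, 37, 32, 19, 14]. The pivot is placed at index 1. All elements to the left of the pivot are <= 5, and all elements to the right are > 5.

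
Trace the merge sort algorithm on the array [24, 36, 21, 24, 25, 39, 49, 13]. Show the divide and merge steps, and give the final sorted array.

Merge sort trace:

Split: [24, 36, 21, 24, 25, 39, 49, 13] -> [24, 36, 21, 24] and [25, 39, 49, 13]
  Split: [24, 36, 21, 24] -> [24, 36] and [21, 24]
    Split: [24, 36] -> [24] and [36]
    Merge: [24] + [36] -> [24, 36]
    Split: [21, 24] -> [21] and [24]
    Merge: [21] + [24] -> [21, 24]
  Merge: [24, 36] + [21, 24] -> [21, 24, 24, 36]
  Split: [25, 39, 49, 13] -> [25, 39] and [49, 13]
    Split: [25, 39] -> [25] and [39]
    Merge: [25] + [39] -> [25, 39]
    Split: [49, 13] -> [49] and [13]
    Merge: [49] + [13] -> [13, 49]
  Merge: [25, 39] + [13, 49] -> [13, 25, 39, 49]
Merge: [21, 24, 24, 36] + [13, 25, 39, 49] -> [13, 21, 24, 24, 25, 36, 39, 49]

Final sorted array: [13, 21, 24, 24, 25, 36, 39, 49]

The merge sort proceeds by recursively splitting the array and merging sorted halves.
After all merges, the sorted array is [13, 21, 24, 24, 25, 36, 39, 49].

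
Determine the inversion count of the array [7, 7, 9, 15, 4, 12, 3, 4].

Finding inversions in [7, 7, 9, 15, 4, 12, 3, 4]:

(0, 4): arr[0]=7 > arr[4]=4
(0, 6): arr[0]=7 > arr[6]=3
(0, 7): arr[0]=7 > arr[7]=4
(1, 4): arr[1]=7 > arr[4]=4
(1, 6): arr[1]=7 > arr[6]=3
(1, 7): arr[1]=7 > arr[7]=4
(2, 4): arr[2]=9 > arr[4]=4
(2, 6): arr[2]=9 > arr[6]=3
(2, 7): arr[2]=9 > arr[7]=4
(3, 4): arr[3]=15 > arr[4]=4
(3, 5): arr[3]=15 > arr[5]=12
(3, 6): arr[3]=15 > arr[6]=3
(3, 7): arr[3]=15 > arr[7]=4
(4, 6): arr[4]=4 > arr[6]=3
(5, 6): arr[5]=12 > arr[6]=3
(5, 7): arr[5]=12 > arr[7]=4

Total inversions: 16

The array has 16 inversion(s): (0,4), (0,6), (0,7), (1,4), (1,6), (1,7), (2,4), (2,6), (2,7), (3,4), (3,5), (3,6), (3,7), (4,6), (5,6), (5,7). Each pair (i,j) satisfies i < j and arr[i] > arr[j].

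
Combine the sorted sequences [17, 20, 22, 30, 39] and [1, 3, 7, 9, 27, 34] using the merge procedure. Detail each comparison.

Merging process:

Compare 17 vs 1: take 1 from right. Merged: [1]
Compare 17 vs 3: take 3 from right. Merged: [1, 3]
Compare 17 vs 7: take 7 from right. Merged: [1, 3, 7]
Compare 17 vs 9: take 9 from right. Merged: [1, 3, 7, 9]
Compare 17 vs 27: take 17 from left. Merged: [1, 3, 7, 9, 17]
Compare 20 vs 27: take 20 from left. Merged: [1, 3, 7, 9, 17, 20]
Compare 22 vs 27: take 22 from left. Merged: [1, 3, 7, 9, 17, 20, 22]
Compare 30 vs 27: take 27 from right. Merged: [1, 3, 7, 9, 17, 20, 22, 27]
Compare 30 vs 34: take 30 from left. Merged: [1, 3, 7, 9, 17, 20, 22, 27, 30]
Compare 39 vs 34: take 34 from right. Merged: [1, 3, 7, 9, 17, 20, 22, 27, 30, 34]
Append remaining from left: [39]. Merged: [1, 3, 7, 9, 17, 20, 22, 27, 30, 34, 39]

Final merged array: [1, 3, 7, 9, 17, 20, 22, 27, 30, 34, 39]
Total comparisons: 10

The merged array is [1, 3, 7, 9, 17, 20, 22, 27, 30, 34, 39], requiring 10 comparisons. The merge step runs in O(n) time where n is the total number of elements.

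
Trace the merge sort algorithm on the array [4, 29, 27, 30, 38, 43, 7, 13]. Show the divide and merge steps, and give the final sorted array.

Merge sort trace:

Split: [4, 29, 27, 30, 38, 43, 7, 13] -> [4, 29, 27, 30] and [38, 43, 7, 13]
  Split: [4, 29, 27, 30] -> [4, 29] and [27, 30]
    Split: [4, 29] -> [4] and [29]
    Merge: [4] + [29] -> [4, 29]
    Split: [27, 30] -> [27] and [30]
    Merge: [27] + [30] -> [27, 30]
  Merge: [4, 29] + [27, 30] -> [4, 27, 29, 30]
  Split: [38, 43, 7, 13] -> [38, 43] and [7, 13]
    Split: [38, 43] -> [38] and [43]
    Merge: [38] + [43] -> [38, 43]
    Split: [7, 13] -> [7] and [13]
    Merge: [7] + [13] -> [7, 13]
  Merge: [38, 43] + [7, 13] -> [7, 13, 38, 43]
Merge: [4, 27, 29, 30] + [7, 13, 38, 43] -> [4, 7, 13, 27, 29, 30, 38, 43]

Final sorted array: [4, 7, 13, 27, 29, 30, 38, 43]

The merge sort proceeds by recursively splitting the array and merging sorted halves.
After all merges, the sorted array is [4, 7, 13, 27, 29, 30, 38, 43].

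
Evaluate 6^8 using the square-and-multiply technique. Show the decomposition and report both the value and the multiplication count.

Computing 6^8 by squaring (build up from 6^1; each line after the first costs one multiplication):

6^1 = 6
6^2 = (6^1)^2 = 6^2 = 36
6^4 = (6^2)^2 = 36^2 = 1296
6^8 = (6^4)^2 = 1296^2 = 1679616

Result: 1679616
Multiplications needed: 3 (3 lines after 6^1)

6^8 = 1679616. Using exponentiation by squaring, this requires 3 multiplications. The key idea: if the exponent is even, square the half-power; if odd, multiply by the base once.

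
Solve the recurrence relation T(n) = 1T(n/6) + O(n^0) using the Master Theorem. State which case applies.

Master Theorem for T(n) = 1T(n/6) + O(n^0):

a = 1, b = 6, c = 0
log_b(a) = log_6(1) = 0.0000

Case 2: c = 0 = log_6(1) = 0.0000
T(n) = O(n^0 log n) = O(log n)

For T(n) = 1T(n/6) + O(n^0): log_6(1) = 0.0000. This is Case 2 of the Master Theorem (c = log_b(a), equal work at all levels), giving O(log n).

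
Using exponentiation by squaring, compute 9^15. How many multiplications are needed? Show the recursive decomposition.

Computing 9^15 by squaring (build up from 9^1; each line after the first costs one multiplication):

9^1 = 9
9^2 = (9^1)^2 = 9^2 = 81
9^3 = 9 * 9^2 = 9 * 81 = 729
9^6 = (9^3)^2 = 729^2 = 531441
9^7 = 9 * 9^6 = 9 * 531441 = 4782969
9^14 = (9^7)^2 = 4782969^2 = 22876792454961
9^15 = 9 * 9^14 = 9 * 22876792454961 = 205891132094649

Result: 205891132094649
Multiplications needed: 6 (6 lines after 9^1)

9^15 = 205891132094649. Using exponentiation by squaring, this requires 6 multiplications. The key idea: if the exponent is even, square the half-power; if odd, multiply by the base once.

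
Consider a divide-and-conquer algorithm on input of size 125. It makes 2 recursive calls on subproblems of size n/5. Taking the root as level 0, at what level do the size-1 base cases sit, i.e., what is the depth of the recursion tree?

For divide and conquer with division factor 5:

Problem sizes at each level:
Level 0: 125
Level 1: 25
Level 2: 5
Level 3: 1

The root is level 0 and the size-1 base case is level 3 (the tree spans levels 0 through 3, i.e. 4 levels counting the root), so the depth is the number of divisions: log_5(125) = 3

The recursion tree depth is log_5(125) = 3. At each level, the problem size is divided by 5, so it takes 3 divisions to reduce to a base case of size 1. The algorithm makes 2 recursive calls at each level.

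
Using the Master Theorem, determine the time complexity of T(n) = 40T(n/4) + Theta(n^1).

Master Theorem for T(n) = 40T(n/4) + O(n^1):

a = 40, b = 4, c = 1
log_b(a) = log_4(40) = 2.6610

Case 1: c = 1 < log_4(40) = 2.6610
T(n) = O(n^(log_4 40))

For T(n) = 40T(n/4) + O(n^1): log_4(40) = 2.6610. This is Case 1 of the Master Theorem (c < log_b(a), work dominated by leaves), giving O(n^(log_4 40)).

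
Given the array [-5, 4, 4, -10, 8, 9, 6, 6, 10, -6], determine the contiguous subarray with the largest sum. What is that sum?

Using Kadane's algorithm on [-5, 4, 4, -10, 8, 9, 6, 6, 10, -6]:

Scanning through the array:
Position 1 (value 4): max_ending_here = 4, max_so_far = 4
Position 2 (value 4): max_ending_here = 8, max_so_far = 8
Position 3 (value -10): max_ending_here = -2, max_so_far = 8
Position 4 (value 8): max_ending_here = 8, max_so_far = 8
Position 5 (value 9): max_ending_here = 17, max_so_far = 17
Position 6 (value 6): max_ending_here = 23, max_so_far = 23
Position 7 (value 6): max_ending_here = 29, max_so_far = 29
Position 8 (value 10): max_ending_here = 39, max_so_far = 39
Position 9 (value -6): max_ending_here = 33, max_so_far = 39

Maximum subarray: [8, 9, 6, 6, 10]
Maximum sum: 39

The maximum subarray is [8, 9, 6, 6, 10] with sum 39. This subarray runs from index 4 to index 8.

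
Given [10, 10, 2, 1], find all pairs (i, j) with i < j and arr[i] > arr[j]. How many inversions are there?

Finding inversions in [10, 10, 2, 1]:

(0, 2): arr[0]=10 > arr[2]=2
(0, 3): arr[0]=10 > arr[3]=1
(1, 2): arr[1]=10 > arr[2]=2
(1, 3): arr[1]=10 > arr[3]=1
(2, 3): arr[2]=2 > arr[3]=1

Total inversions: 5

The array has 5 inversion(s): (0,2), (0,3), (1,2), (1,3), (2,3). Each pair (i,j) satisfies i < j and arr[i] > arr[j].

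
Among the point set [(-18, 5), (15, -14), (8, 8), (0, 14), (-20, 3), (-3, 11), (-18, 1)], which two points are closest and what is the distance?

Computing all pairwise distances among 7 points:

d((-18, 5), (15, -14)) = 38.0789
d((-18, 5), (8, 8)) = 26.1725
d((-18, 5), (0, 14)) = 20.1246
d((-18, 5), (-20, 3)) = 2.8284 <-- minimum
d((-18, 5), (-3, 11)) = 16.1555
d((-18, 5), (-18, 1)) = 4.0
d((15, -14), (8, 8)) = 23.0868
d((15, -14), (0, 14)) = 31.7648
d((15, -14), (-20, 3)) = 38.9102
d((15, -14), (-3, 11)) = 30.8058
d((15, -14), (-18, 1)) = 36.2491
d((8, 8), (0, 14)) = 10.0
d((8, 8), (-20, 3)) = 28.4429
d((8, 8), (-3, 11)) = 11.4018
d((8, 8), (-18, 1)) = 26.9258
d((0, 14), (-20, 3)) = 22.8254
d((0, 14), (-3, 11)) = 4.2426
d((0, 14), (-18, 1)) = 22.2036
d((-20, 3), (-3, 11)) = 18.7883
d((-20, 3), (-18, 1)) = 2.8284 <-- minimum
d((-3, 11), (-18, 1)) = 18.0278

Minimum distance: 2.8284 (tie among 2 pairs: (-18, 5) and (-20, 3); (-20, 3) and (-18, 1))

The minimum Euclidean distance is 2.8284. There is a tie: 2 pairs achieve this minimum — (-18, 5) and (-20, 3); (-20, 3) and (-18, 1). Any of these is a valid closest pair. For 7 points, brute-force pairwise comparison is shown above. For large n, the divide-and-conquer algorithm (sort by x, recurse on halves, check the dividing strip) achieves O(n log n).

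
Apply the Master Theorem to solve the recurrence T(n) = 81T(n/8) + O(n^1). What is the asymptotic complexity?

Master Theorem for T(n) = 81T(n/8) + O(n^1):

a = 81, b = 8, c = 1
log_b(a) = log_8(81) = 2.1133

Case 1: c = 1 < log_8(81) = 2.1133
T(n) = O(n^(log_8 81))

For T(n) = 81T(n/8) + O(n^1): log_8(81) = 2.1133. This is Case 1 of the Master Theorem (c < log_b(a), work dominated by leaves), giving O(n^(log_8 81)).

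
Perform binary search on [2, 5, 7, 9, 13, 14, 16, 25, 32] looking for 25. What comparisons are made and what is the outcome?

Binary search for 25 in [2, 5, 7, 9, 13, 14, 16, 25, 32]:

lo=0, hi=8, mid=4, arr[mid]=13 -> 13 < 25, search right half
lo=5, hi=8, mid=6, arr[mid]=16 -> 16 < 25, search right half
lo=7, hi=8, mid=7, arr[mid]=25 -> Found target at index 7!

Binary search finds 25 at index 7 after 3 comparisons. The search repeatedly halves the search space by comparing with the middle element.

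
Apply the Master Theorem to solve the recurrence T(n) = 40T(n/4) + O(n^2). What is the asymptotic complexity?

Master Theorem for T(n) = 40T(n/4) + O(n^2):

a = 40, b = 4, c = 2
log_b(a) = log_4(40) = 2.6610

Case 1: c = 2 < log_4(40) = 2.6610
T(n) = O(n^(log_4 40))

For T(n) = 40T(n/4) + O(n^2): log_4(40) = 2.6610. This is Case 1 of the Master Theorem (c < log_b(a), work dominated by leaves), giving O(n^(log_4 40)).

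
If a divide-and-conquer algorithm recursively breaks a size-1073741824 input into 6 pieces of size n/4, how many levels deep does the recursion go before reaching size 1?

For divide and conquer with division factor 4:

Problem sizes at each level:
Level 0: 1073741824
Level 1: 268435456
Level 2: 67108864
Level 3: 16777216
Level 4: 4194304
Level 5: 1048576
Level 6: 262144
Level 7: 65536
Level 8: 16384
Level 9: 4096
Level 10: 1024
Level 11: 256
Level 12: 64
Level 13: 16
Level 14: 4
Level 15: 1

The root is level 0 and the size-1 base case is level 15 (the tree spans levels 0 through 15, i.e. 16 levels counting the root), so the depth is the number of divisions: log_4(1073741824) = 15

The recursion tree depth is log_4(1073741824) = 15. At each level, the problem size is divided by 4, so it takes 15 divisions to reduce to a base case of size 1. The algorithm makes 6 recursive calls at each level.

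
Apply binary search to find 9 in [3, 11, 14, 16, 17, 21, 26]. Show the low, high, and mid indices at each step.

Binary search for 9 in [3, 11, 14, 16, 17, 21, 26]:

lo=0, hi=6, mid=3, arr[mid]=16 -> 16 > 9, search left half
lo=0, hi=2, mid=1, arr[mid]=11 -> 11 > 9, search left half
lo=0, hi=0, mid=0, arr[mid]=3 -> 3 < 9, search right half
lo=1 > hi=0, target 9 not found

Binary search determines that 9 is not in the array after 3 comparisons. The search space was exhausted without finding the target.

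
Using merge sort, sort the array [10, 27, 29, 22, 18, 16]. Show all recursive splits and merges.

Merge sort trace:

Split: [10, 27, 29, 22, 18, 16] -> [10, 27, 29] and [22, 18, 16]
  Split: [10, 27, 29] -> [10] and [27, 29]
    Split: [27, 29] -> [27] and [29]
    Merge: [27] + [29] -> [27, 29]
  Merge: [10] + [27, 29] -> [10, 27, 29]
  Split: [22, 18, 16] -> [22] and [18, 16]
    Split: [18, 16] -> [18] and [16]
    Merge: [18] + [16] -> [16, 18]
  Merge: [22] + [16, 18] -> [16, 18, 22]
Merge: [10, 27, 29] + [16, 18, 22] -> [10, 16, 18, 22, 27, 29]

Final sorted array: [10, 16, 18, 22, 27, 29]

The merge sort proceeds by recursively splitting the array and merging sorted halves.
After all merges, the sorted array is [10, 16, 18, 22, 27, 29].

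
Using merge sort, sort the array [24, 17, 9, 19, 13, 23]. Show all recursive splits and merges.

Merge sort trace:

Split: [24, 17, 9, 19, 13, 23] -> [24, 17, 9] and [19, 13, 23]
  Split: [24, 17, 9] -> [24] and [17, 9]
    Split: [17, 9] -> [17] and [9]
    Merge: [17] + [9] -> [9, 17]
  Merge: [24] + [9, 17] -> [9, 17, 24]
  Split: [19, 13, 23] -> [19] and [13, 23]
    Split: [13, 23] -> [13] and [23]
    Merge: [13] + [23] -> [13, 23]
  Merge: [19] + [13, 23] -> [13, 19, 23]
Merge: [9, 17, 24] + [13, 19, 23] -> [9, 13, 17, 19, 23, 24]

Final sorted array: [9, 13, 17, 19, 23, 24]

The merge sort proceeds by recursively splitting the array and merging sorted halves.
After all merges, the sorted array is [9, 13, 17, 19, 23, 24].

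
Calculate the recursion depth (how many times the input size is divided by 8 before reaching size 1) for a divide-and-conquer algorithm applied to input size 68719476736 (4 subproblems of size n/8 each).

For divide and conquer with division factor 8:

Problem sizes at each level:
Level 0: 68719476736
Level 1: 8589934592
Level 2: 1073741824
Level 3: 134217728
Level 4: 16777216
Level 5: 2097152
Level 6: 262144
Level 7: 32768
Level 8: 4096
Level 9: 512
Level 10: 64
Level 11: 8
Level 12: 1

The root is level 0 and the size-1 base case is level 12 (the tree spans levels 0 through 12, i.e. 13 levels counting the root), so the depth is the number of divisions: log_8(68719476736) = 12

The recursion tree depth is log_8(68719476736) = 12. At each level, the problem size is divided by 8, so it takes 12 divisions to reduce to a base case of size 1. The algorithm makes 4 recursive calls at each level.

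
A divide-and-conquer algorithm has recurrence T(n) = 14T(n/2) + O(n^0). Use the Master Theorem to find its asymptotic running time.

Master Theorem for T(n) = 14T(n/2) + O(n^0):

a = 14, b = 2, c = 0
log_b(a) = log_2(14) = 3.8074

Case 1: c = 0 < log_2(14) = 3.8074
T(n) = O(n^(log_2 14))

For T(n) = 14T(n/2) + O(n^0): log_2(14) = 3.8074. This is Case 1 of the Master Theorem (c < log_b(a), work dominated by leaves), giving O(n^(log_2 14)).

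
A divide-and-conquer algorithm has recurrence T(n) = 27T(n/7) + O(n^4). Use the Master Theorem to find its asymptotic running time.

Master Theorem for T(n) = 27T(n/7) + O(n^4):

a = 27, b = 7, c = 4
log_b(a) = log_7(27) = 1.6937

Case 3: c = 4 > log_7(27) = 1.6937
T(n) = O(n^4) = O(n^4)

For T(n) = 27T(n/7) + O(n^4): log_7(27) = 1.6937. This is Case 3 of the Master Theorem (c > log_b(a), work dominated by root), giving O(n^4).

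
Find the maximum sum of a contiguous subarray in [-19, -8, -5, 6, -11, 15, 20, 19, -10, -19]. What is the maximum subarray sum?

Using Kadane's algorithm on [-19, -8, -5, 6, -11, 15, 20, 19, -10, -19]:

Scanning through the array:
Position 1 (value -8): max_ending_here = -8, max_so_far = -8
Position 2 (value -5): max_ending_here = -5, max_so_far = -5
Position 3 (value 6): max_ending_here = 6, max_so_far = 6
Position 4 (value -11): max_ending_here = -5, max_so_far = 6
Position 5 (value 15): max_ending_here = 15, max_so_far = 15
Position 6 (value 20): max_ending_here = 35, max_so_far = 35
Position 7 (value 19): max_ending_here = 54, max_so_far = 54
Position 8 (value -10): max_ending_here = 44, max_so_far = 54
Position 9 (value -19): max_ending_here = 25, max_so_far = 54

Maximum subarray: [15, 20, 19]
Maximum sum: 54

The maximum subarray is [15, 20, 19] with sum 54. This subarray runs from index 5 to index 7.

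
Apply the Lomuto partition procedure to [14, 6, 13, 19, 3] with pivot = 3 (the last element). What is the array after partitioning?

Lomuto partition with pivot = 3:

Initial array: [14, 6, 13, 19, 3]

arr[0]=14 > 3: no swap
arr[1]=6 > 3: no swap
arr[2]=13 > 3: no swap
arr[3]=19 > 3: no swap

Place pivot at position 0: [3, 6, 13, 19, 14]
Pivot position: 0

After partitioning with pivot 3, the array becomes [3, 6, 13, 19, 14]. The pivot is placed at index 0. All elements to the left of the pivot are <= 3, and all elements to the right are > 3.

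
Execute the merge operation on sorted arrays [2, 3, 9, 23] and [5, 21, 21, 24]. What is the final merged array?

Merging process:

Compare 2 vs 5: take 2 from left. Merged: [2]
Compare 3 vs 5: take 3 from left. Merged: [2, 3]
Compare 9 vs 5: take 5 from right. Merged: [2, 3, 5]
Compare 9 vs 21: take 9 from left. Merged: [2, 3, 5, 9]
Compare 23 vs 21: take 21 from right. Merged: [2, 3, 5, 9, 21]
Compare 23 vs 21: take 21 from right. Merged: [2, 3, 5, 9, 21, 21]
Compare 23 vs 24: take 23 from left. Merged: [2, 3, 5, 9, 21, 21, 23]
Append remaining from right: [24]. Merged: [2, 3, 5, 9, 21, 21, 23, 24]

Final merged array: [2, 3, 5, 9, 21, 21, 23, 24]
Total comparisons: 7

The merged array is [2, 3, 5, 9, 21, 21, 23, 24], requiring 7 comparisons. The merge step runs in O(n) time where n is the total number of elements.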